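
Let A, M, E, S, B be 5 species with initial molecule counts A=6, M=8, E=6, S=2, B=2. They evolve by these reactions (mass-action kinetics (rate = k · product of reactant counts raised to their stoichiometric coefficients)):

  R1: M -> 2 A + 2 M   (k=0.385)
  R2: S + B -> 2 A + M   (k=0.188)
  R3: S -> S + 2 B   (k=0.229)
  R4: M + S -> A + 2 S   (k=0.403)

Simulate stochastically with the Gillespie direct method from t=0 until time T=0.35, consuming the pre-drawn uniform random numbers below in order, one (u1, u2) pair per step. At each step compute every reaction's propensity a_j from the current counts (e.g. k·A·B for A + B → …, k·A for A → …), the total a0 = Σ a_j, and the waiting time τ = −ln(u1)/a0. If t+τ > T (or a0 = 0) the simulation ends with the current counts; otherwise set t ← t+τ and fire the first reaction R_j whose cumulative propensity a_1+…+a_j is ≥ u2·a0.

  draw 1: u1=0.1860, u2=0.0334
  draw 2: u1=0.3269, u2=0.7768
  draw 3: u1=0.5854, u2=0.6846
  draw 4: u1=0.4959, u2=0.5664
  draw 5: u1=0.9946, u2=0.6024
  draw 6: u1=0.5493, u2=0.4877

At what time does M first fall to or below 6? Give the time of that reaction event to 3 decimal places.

t=0.000: A=6 M=8 E=6 S=2 B=2
Draw 1: a1=3.080, a2=0.752, a3=0.458, a4=6.448, a0=10.738; τ=−ln(0.1860)/10.738=0.157 → t=0.157; u2·a0=0.0334·10.738=0.359 ≤ a1=3.080 → R1 fires; A=8 M=9 E=6 S=2 B=2
Draw 2: a1=3.465, a2=0.752, a3=0.458, a4=7.254, a0=11.929; τ=−ln(0.3269)/11.929=0.094 → t=0.250; u2·a0=0.7768·11.929=9.266; a1+…+a3=4.675 < 9.266 ≤ a1+…+a4=11.929 → R4 fires; A=9 M=8 E=6 S=3 B=2
Draw 3: a1=3.080, a2=1.128, a3=0.687, a4=9.672, a0=14.567; τ=−ln(0.5854)/14.567=0.037 → t=0.287; u2·a0=0.6846·14.567=9.973; a1+…+a3=4.895 < 9.973 ≤ a1+…+a4=14.567 → R4 fires; A=10 M=7 E=6 S=4 B=2
Draw 4: a1=2.695, a2=1.504, a3=0.916, a4=11.284, a0=16.399; τ=−ln(0.4959)/16.399=0.043 → t=0.330; u2·a0=0.5664·16.399=9.288; a1+…+a3=5.115 < 9.288 ≤ a1+…+a4=16.399 → R4 fires; A=11 M=6 E=6 S=5 B=2
Draw 5: a1=2.310, a2=1.880, a3=1.145, a4=12.090, a0=17.425; τ=−ln(0.9946)/17.425=0.000 → t=0.330; u2·a0=0.6024·17.425=10.497; a1+…+a3=5.335 < 10.497 ≤ a1+…+a4=17.425 → R4 fires; A=12 M=5 E=6 S=6 B=2
Draw 6: a1=1.925, a2=2.256, a3=1.374, a4=12.090, a0=17.645; τ=−ln(0.5493)/17.645=0.034 → t=0.364 > T=0.35: stop.
M first becomes ≤ 6 when it reaches 6 at the event at t=0.330.

Threshold first reached at t = 0.330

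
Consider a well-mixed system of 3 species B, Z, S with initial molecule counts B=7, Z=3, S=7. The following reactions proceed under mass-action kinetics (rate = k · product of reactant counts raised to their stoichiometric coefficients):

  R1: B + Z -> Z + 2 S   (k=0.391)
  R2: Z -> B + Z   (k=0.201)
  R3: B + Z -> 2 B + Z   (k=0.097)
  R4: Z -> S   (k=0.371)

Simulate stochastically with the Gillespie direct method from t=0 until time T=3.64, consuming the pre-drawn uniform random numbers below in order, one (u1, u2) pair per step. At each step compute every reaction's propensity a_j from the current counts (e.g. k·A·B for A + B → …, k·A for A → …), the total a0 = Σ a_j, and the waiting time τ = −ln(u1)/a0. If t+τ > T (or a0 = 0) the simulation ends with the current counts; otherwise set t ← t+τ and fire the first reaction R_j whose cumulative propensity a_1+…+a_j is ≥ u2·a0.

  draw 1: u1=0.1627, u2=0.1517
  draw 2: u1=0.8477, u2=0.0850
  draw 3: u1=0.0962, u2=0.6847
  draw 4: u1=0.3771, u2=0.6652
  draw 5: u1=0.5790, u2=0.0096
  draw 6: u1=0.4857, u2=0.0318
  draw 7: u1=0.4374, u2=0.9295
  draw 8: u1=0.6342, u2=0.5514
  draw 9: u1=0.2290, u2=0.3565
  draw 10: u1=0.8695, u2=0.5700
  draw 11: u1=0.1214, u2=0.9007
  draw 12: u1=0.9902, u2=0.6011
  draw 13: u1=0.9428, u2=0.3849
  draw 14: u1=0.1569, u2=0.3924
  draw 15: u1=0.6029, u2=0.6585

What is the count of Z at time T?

Z at T = 1

t=0.000: B=7 Z=3 S=7
Draw 1: a1=8.211, a2=0.603, a3=2.037, a4=1.113, a0=11.964; τ=−ln(0.1627)/11.964=0.152 → t=0.152; u2·a0=0.1517·11.964=1.815 ≤ a1=8.211 → R1 fires; B=6 Z=3 S=9
Draw 2: a1=7.038, a2=0.603, a3=1.746, a4=1.113, a0=10.500; τ=−ln(0.8477)/10.500=0.016 → t=0.168; u2·a0=0.0850·10.500=0.893 ≤ a1=7.038 → R1 fires; B=5 Z=3 S=11
Draw 3: a1=5.865, a2=0.603, a3=1.455, a4=1.113, a0=9.036; τ=−ln(0.0962)/9.036=0.259 → t=0.427; u2·a0=0.6847·9.036=6.187; a1=5.865 < 6.187 ≤ a1+a2=6.468 → R2 fires; B=6 Z=3 S=11
Draw 4: a1=7.038, a2=0.603, a3=1.746, a4=1.113, a0=10.500; τ=−ln(0.3771)/10.500=0.093 → t=0.520; u2·a0=0.6652·10.500=6.985 ≤ a1=7.038 → R1 fires; B=5 Z=3 S=13
Draw 5: a1=5.865, a2=0.603, a3=1.455, a4=1.113, a0=9.036; τ=−ln(0.5790)/9.036=0.060 → t=0.580; u2·a0=0.0096·9.036=0.087 ≤ a1=5.865 → R1 fires; B=4 Z=3 S=15
Draw 6: a1=4.692, a2=0.603, a3=1.164, a4=1.113, a0=7.572; τ=−ln(0.4857)/7.572=0.095 → t=0.675; u2·a0=0.0318·7.572=0.241 ≤ a1=4.692 → R1 fires; B=3 Z=3 S=17
Draw 7: a1=3.519, a2=0.603, a3=0.873, a4=1.113, a0=6.108; τ=−ln(0.4374)/6.108=0.135 → t=0.811; u2·a0=0.9295·6.108=5.677; a1+…+a3=4.995 < 5.677 ≤ a1+…+a4=6.108 → R4 fires; B=3 Z=2 S=18
Draw 8: a1=2.346, a2=0.402, a3=0.582, a4=0.742, a0=4.072; τ=−ln(0.6342)/4.072=0.112 → t=0.923; u2·a0=0.5514·4.072=2.245 ≤ a1=2.346 → R1 fires; B=2 Z=2 S=20
Draw 9: a1=1.564, a2=0.402, a3=0.388, a4=0.742, a0=3.096; τ=−ln(0.2290)/3.096=0.476 → t=1.399; u2·a0=0.3565·3.096=1.104 ≤ a1=1.564 → R1 fires; B=1 Z=2 S=22
Draw 10: a1=0.782, a2=0.402, a3=0.194, a4=0.742, a0=2.120; τ=−ln(0.8695)/2.120=0.066 → t=1.465; u2·a0=0.5700·2.120=1.208; a1+a2=1.184 < 1.208 ≤ a1+…+a3=1.378 → R3 fires; B=2 Z=2 S=22
Draw 11: a1=1.564, a2=0.402, a3=0.388, a4=0.742, a0=3.096; τ=−ln(0.1214)/3.096=0.681 → t=2.146; u2·a0=0.9007·3.096=2.789; a1+…+a3=2.354 < 2.789 ≤ a1+…+a4=3.096 → R4 fires; B=2 Z=1 S=23
Draw 12: a1=0.782, a2=0.201, a3=0.194, a4=0.371, a0=1.548; τ=−ln(0.9902)/1.548=0.006 → t=2.152; u2·a0=0.6011·1.548=0.931; a1=0.782 < 0.931 ≤ a1+a2=0.983 → R2 fires; B=3 Z=1 S=23
Draw 13: a1=1.173, a2=0.201, a3=0.291, a4=0.371, a0=2.036; τ=−ln(0.9428)/2.036=0.029 → t=2.181; u2·a0=0.3849·2.036=0.784 ≤ a1=1.173 → R1 fires; B=2 Z=1 S=25
Draw 14: a1=0.782, a2=0.201, a3=0.194, a4=0.371, a0=1.548; τ=−ln(0.1569)/1.548=1.196 → t=3.377; u2·a0=0.3924·1.548=0.607 ≤ a1=0.782 → R1 fires; B=1 Z=1 S=27
Draw 15: a1=0.391, a2=0.201, a3=0.097, a4=0.371, a0=1.060; τ=−ln(0.6029)/1.060=0.477 → t=3.855 > T=3.64: stop.
Read off Z at T=3.64: 1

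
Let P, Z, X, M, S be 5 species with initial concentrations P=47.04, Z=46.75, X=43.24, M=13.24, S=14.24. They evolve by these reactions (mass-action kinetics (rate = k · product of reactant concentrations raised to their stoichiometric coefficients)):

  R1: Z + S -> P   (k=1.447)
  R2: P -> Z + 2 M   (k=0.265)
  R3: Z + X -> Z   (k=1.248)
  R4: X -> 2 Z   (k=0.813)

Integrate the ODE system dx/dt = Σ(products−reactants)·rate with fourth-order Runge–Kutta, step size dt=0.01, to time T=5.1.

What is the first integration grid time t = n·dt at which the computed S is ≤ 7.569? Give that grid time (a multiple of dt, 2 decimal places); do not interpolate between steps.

RK4 with dt=0.01: 510 steps to T=5.1. Trajectory (selected grid times):
t=0.00: P=47.04 Z=46.75 X=43.24 M=13.24 S=14.24
t=0.01: P=53.53 Z=40.79 X=24.98 M=13.51 S=7.61
t=0.02: P=56.68 Z=37.97 X=15.20 M=13.80 S=4.32
t=0.57: P=52.74 Z=42.44 X=0.00 M=30.31 S=0.00
t=1.13: P=45.47 Z=49.71 X=0.00 M=44.86 S=0.00
t=1.70: P=39.10 Z=56.09 X=0.00 M=57.61 S=0.00
t=2.27: P=33.61 Z=61.57 X=0.00 M=68.57 S=0.00
t=2.83: P=28.98 Z=66.20 X=0.00 M=77.84 S=0.00
t=3.40: P=24.92 Z=70.27 X=0.00 M=85.97 S=0.00
t=3.97: P=21.42 Z=73.76 X=0.00 M=92.95 S=0.00
t=4.53: P=18.47 Z=76.71 X=0.00 M=98.86 S=0.00
t=5.10: P=15.88 Z=79.30 X=0.00 M=104.04 S=0.00
S(0.01)=7.614 > 7.569 but S(0.02)=4.320 ≤ 7.569, so the first grid time is t=0.02.

Threshold first reached at t = 0.02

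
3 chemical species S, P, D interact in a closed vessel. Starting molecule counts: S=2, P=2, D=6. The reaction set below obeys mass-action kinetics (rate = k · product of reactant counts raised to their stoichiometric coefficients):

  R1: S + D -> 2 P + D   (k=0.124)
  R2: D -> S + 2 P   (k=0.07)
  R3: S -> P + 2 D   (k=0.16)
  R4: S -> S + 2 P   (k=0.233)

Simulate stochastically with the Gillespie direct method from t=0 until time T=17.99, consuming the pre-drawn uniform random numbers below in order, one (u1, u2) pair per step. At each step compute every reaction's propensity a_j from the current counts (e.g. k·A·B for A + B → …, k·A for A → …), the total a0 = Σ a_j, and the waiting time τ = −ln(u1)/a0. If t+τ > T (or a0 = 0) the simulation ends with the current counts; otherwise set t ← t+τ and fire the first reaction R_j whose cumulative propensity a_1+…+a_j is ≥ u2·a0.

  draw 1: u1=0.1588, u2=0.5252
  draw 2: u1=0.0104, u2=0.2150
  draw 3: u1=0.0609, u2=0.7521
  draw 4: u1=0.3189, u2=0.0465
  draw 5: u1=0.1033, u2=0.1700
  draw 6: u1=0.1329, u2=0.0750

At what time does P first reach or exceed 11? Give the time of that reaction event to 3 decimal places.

t=0.000: S=2 P=2 D=6
Draw 1: a1=1.488, a2=0.420, a3=0.320, a4=0.466, a0=2.694; τ=−ln(0.1588)/2.694=0.683 → t=0.683; u2·a0=0.5252·2.694=1.415 ≤ a1=1.488 → R1 fires; S=1 P=4 D=6
Draw 2: a1=0.744, a2=0.420, a3=0.160, a4=0.233, a0=1.557; τ=−ln(0.0104)/1.557=2.933 → t=3.616; u2·a0=0.2150·1.557=0.335 ≤ a1=0.744 → R1 fires; S=0 P=6 D=6
Draw 3: a1=0.000, a2=0.420, a3=0.000, a4=0.000, a0=0.420; τ=−ln(0.0609)/0.420=6.663 → t=10.279; u2·a0=0.7521·0.420=0.316; a1=0.000 < 0.316 ≤ a1+a2=0.420 → R2 fires; S=1 P=8 D=5
Draw 4: a1=0.620, a2=0.350, a3=0.160, a4=0.233, a0=1.363; τ=−ln(0.3189)/1.363=0.839 → t=11.117; u2·a0=0.0465·1.363=0.063 ≤ a1=0.620 → R1 fires; S=0 P=10 D=5
Draw 5: a1=0.000, a2=0.350, a3=0.000, a4=0.000, a0=0.350; τ=−ln(0.1033)/0.350=6.486 → t=17.603; u2·a0=0.1700·0.350=0.060; a1=0.000 < 0.060 ≤ a1+a2=0.350 → R2 fires; S=1 P=12 D=4
Draw 6: a1=0.496, a2=0.280, a3=0.160, a4=0.233, a0=1.169; τ=−ln(0.1329)/1.169=1.726 → t=19.330 > T=17.99: stop.
P first becomes ≥ 11 when it reaches 12 at the event at t=17.603.

Threshold first reached at t = 17.603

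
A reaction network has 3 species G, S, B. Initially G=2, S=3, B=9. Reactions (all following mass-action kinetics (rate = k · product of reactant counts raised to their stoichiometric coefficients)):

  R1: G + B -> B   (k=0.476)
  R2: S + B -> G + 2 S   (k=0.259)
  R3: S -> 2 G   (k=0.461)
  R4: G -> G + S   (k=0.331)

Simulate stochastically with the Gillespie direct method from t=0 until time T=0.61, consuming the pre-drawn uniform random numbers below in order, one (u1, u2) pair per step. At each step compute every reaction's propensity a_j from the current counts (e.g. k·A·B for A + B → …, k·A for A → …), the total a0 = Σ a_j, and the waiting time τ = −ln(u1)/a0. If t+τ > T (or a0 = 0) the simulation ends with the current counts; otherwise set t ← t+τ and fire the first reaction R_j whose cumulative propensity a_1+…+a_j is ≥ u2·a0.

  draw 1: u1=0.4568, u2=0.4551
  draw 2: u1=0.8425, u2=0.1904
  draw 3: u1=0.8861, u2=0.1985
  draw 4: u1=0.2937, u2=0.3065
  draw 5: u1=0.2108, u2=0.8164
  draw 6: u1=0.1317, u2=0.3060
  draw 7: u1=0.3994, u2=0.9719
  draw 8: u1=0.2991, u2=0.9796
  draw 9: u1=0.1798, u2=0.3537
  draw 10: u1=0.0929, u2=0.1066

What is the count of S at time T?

t=0.000: G=2 S=3 B=9
Draw 1: a1=8.568, a2=6.993, a3=1.383, a4=0.662, a0=17.606; τ=−ln(0.4568)/17.606=0.045 → t=0.045; u2·a0=0.4551·17.606=8.012 ≤ a1=8.568 → R1 fires; G=1 S=3 B=9
Draw 2: a1=4.284, a2=6.993, a3=1.383, a4=0.331, a0=12.991; τ=−ln(0.8425)/12.991=0.013 → t=0.058; u2·a0=0.1904·12.991=2.473 ≤ a1=4.284 → R1 fires; G=0 S=3 B=9
Draw 3: a1=0.000, a2=6.993, a3=1.383, a4=0.000, a0=8.376; τ=−ln(0.8861)/8.376=0.014 → t=0.072; u2·a0=0.1985·8.376=1.663; a1=0.000 < 1.663 ≤ a1+a2=6.993 → R2 fires; G=1 S=4 B=8
Draw 4: a1=3.808, a2=8.288, a3=1.844, a4=0.331, a0=14.271; τ=−ln(0.2937)/14.271=0.086 → t=0.158; u2·a0=0.3065·14.271=4.374; a1=3.808 < 4.374 ≤ a1+a2=12.096 → R2 fires; G=2 S=5 B=7
Draw 5: a1=6.664, a2=9.065, a3=2.305, a4=0.662, a0=18.696; τ=−ln(0.2108)/18.696=0.083 → t=0.241; u2·a0=0.8164·18.696=15.263; a1=6.664 < 15.263 ≤ a1+a2=15.729 → R2 fires; G=3 S=6 B=6
Draw 6: a1=8.568, a2=9.324, a3=2.766, a4=0.993, a0=21.651; τ=−ln(0.1317)/21.651=0.094 → t=0.335; u2·a0=0.3060·21.651=6.625 ≤ a1=8.568 → R1 fires; G=2 S=6 B=6
Draw 7: a1=5.712, a2=9.324, a3=2.766, a4=0.662, a0=18.464; τ=−ln(0.3994)/18.464=0.050 → t=0.385; u2·a0=0.9719·18.464=17.945; a1+…+a3=17.802 < 17.945 ≤ a1+…+a4=18.464 → R4 fires; G=2 S=7 B=6
Draw 8: a1=5.712, a2=10.878, a3=3.227, a4=0.662, a0=20.479; τ=−ln(0.2991)/20.479=0.059 → t=0.444; u2·a0=0.9796·20.479=20.061; a1+…+a3=19.817 < 20.061 ≤ a1+…+a4=20.479 → R4 fires; G=2 S=8 B=6
Draw 9: a1=5.712, a2=12.432, a3=3.688, a4=0.662, a0=22.494; τ=−ln(0.1798)/22.494=0.076 → t=0.520; u2·a0=0.3537·22.494=7.956; a1=5.712 < 7.956 ≤ a1+a2=18.144 → R2 fires; G=3 S=9 B=5
Draw 10: a1=7.140, a2=11.655, a3=4.149, a4=0.993, a0=23.937; τ=−ln(0.0929)/23.937=0.099 → t=0.619 > T=0.61: stop.
Read off S at T=0.61: 9

S at T = 9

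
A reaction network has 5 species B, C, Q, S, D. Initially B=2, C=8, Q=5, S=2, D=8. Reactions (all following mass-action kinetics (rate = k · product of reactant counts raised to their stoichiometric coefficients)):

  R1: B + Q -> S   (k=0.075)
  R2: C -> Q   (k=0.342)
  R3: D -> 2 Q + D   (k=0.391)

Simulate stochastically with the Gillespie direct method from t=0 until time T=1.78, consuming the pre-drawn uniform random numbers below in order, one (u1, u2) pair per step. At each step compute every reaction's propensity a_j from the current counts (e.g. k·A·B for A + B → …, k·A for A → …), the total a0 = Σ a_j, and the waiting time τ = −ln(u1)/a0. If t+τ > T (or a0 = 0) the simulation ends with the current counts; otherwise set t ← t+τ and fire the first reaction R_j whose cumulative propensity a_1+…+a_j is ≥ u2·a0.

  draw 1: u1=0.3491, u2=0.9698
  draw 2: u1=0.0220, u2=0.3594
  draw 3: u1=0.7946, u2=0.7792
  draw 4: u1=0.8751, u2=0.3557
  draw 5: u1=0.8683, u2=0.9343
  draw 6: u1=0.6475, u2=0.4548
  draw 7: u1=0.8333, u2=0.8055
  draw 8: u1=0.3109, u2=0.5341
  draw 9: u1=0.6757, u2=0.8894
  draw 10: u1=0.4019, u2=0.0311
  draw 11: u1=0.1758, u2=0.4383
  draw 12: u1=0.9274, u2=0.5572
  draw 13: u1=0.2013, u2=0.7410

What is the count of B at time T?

t=0.000: B=2 C=8 Q=5 S=2 D=8
Draw 1: a1=0.750, a2=2.736, a3=3.128, a0=6.614; τ=−ln(0.3491)/6.614=0.159 → t=0.159; u2·a0=0.9698·6.614=6.414; a1+a2=3.486 < 6.414 ≤ a1+…+a3=6.614 → R3 fires; B=2 C=8 Q=7 S=2 D=8
Draw 2: a1=1.050, a2=2.736, a3=3.128, a0=6.914; τ=−ln(0.0220)/6.914=0.552 → t=0.711; u2·a0=0.3594·6.914=2.485; a1=1.050 < 2.485 ≤ a1+a2=3.786 → R2 fires; B=2 C=7 Q=8 S=2 D=8
Draw 3: a1=1.200, a2=2.394, a3=3.128, a0=6.722; τ=−ln(0.7946)/6.722=0.034 → t=0.745; u2·a0=0.7792·6.722=5.238; a1+a2=3.594 < 5.238 ≤ a1+…+a3=6.722 → R3 fires; B=2 C=7 Q=10 S=2 D=8
Draw 4: a1=1.500, a2=2.394, a3=3.128, a0=7.022; τ=−ln(0.8751)/7.022=0.019 → t=0.764; u2·a0=0.3557·7.022=2.498; a1=1.500 < 2.498 ≤ a1+a2=3.894 → R2 fires; B=2 C=6 Q=11 S=2 D=8
Draw 5: a1=1.650, a2=2.052, a3=3.128, a0=6.830; τ=−ln(0.8683)/6.830=0.021 → t=0.785; u2·a0=0.9343·6.830=6.381; a1+a2=3.702 < 6.381 ≤ a1+…+a3=6.830 → R3 fires; B=2 C=6 Q=13 S=2 D=8
Draw 6: a1=1.950, a2=2.052, a3=3.128, a0=7.130; τ=−ln(0.6475)/7.130=0.061 → t=0.846; u2·a0=0.4548·7.130=3.243; a1=1.950 < 3.243 ≤ a1+a2=4.002 → R2 fires; B=2 C=5 Q=14 S=2 D=8
Draw 7: a1=2.100, a2=1.710, a3=3.128, a0=6.938; τ=−ln(0.8333)/6.938=0.026 → t=0.872; u2·a0=0.8055·6.938=5.589; a1+a2=3.810 < 5.589 ≤ a1+…+a3=6.938 → R3 fires; B=2 C=5 Q=16 S=2 D=8
Draw 8: a1=2.400, a2=1.710, a3=3.128, a0=7.238; τ=−ln(0.3109)/7.238=0.161 → t=1.034; u2·a0=0.5341·7.238=3.866; a1=2.400 < 3.866 ≤ a1+a2=4.110 → R2 fires; B=2 C=4 Q=17 S=2 D=8
Draw 9: a1=2.550, a2=1.368, a3=3.128, a0=7.046; τ=−ln(0.6757)/7.046=0.056 → t=1.089; u2·a0=0.8894·7.046=6.267; a1+a2=3.918 < 6.267 ≤ a1+…+a3=7.046 → R3 fires; B=2 C=4 Q=19 S=2 D=8
Draw 10: a1=2.850, a2=1.368, a3=3.128, a0=7.346; τ=−ln(0.4019)/7.346=0.124 → t=1.213; u2·a0=0.0311·7.346=0.228 ≤ a1=2.850 → R1 fires; B=1 C=4 Q=18 S=3 D=8
Draw 11: a1=1.350, a2=1.368, a3=3.128, a0=5.846; τ=−ln(0.1758)/5.846=0.297 → t=1.511; u2·a0=0.4383·5.846=2.562; a1=1.350 < 2.562 ≤ a1+a2=2.718 → R2 fires; B=1 C=3 Q=19 S=3 D=8
Draw 12: a1=1.425, a2=1.026, a3=3.128, a0=5.579; τ=−ln(0.9274)/5.579=0.014 → t=1.524; u2·a0=0.5572·5.579=3.109; a1+a2=2.451 < 3.109 ≤ a1+…+a3=5.579 → R3 fires; B=1 C=3 Q=21 S=3 D=8
Draw 13: a1=1.575, a2=1.026, a3=3.128, a0=5.729; τ=−ln(0.2013)/5.729=0.280 → t=1.804 > T=1.78: stop.
Read off B at T=1.78: 1

B at T = 1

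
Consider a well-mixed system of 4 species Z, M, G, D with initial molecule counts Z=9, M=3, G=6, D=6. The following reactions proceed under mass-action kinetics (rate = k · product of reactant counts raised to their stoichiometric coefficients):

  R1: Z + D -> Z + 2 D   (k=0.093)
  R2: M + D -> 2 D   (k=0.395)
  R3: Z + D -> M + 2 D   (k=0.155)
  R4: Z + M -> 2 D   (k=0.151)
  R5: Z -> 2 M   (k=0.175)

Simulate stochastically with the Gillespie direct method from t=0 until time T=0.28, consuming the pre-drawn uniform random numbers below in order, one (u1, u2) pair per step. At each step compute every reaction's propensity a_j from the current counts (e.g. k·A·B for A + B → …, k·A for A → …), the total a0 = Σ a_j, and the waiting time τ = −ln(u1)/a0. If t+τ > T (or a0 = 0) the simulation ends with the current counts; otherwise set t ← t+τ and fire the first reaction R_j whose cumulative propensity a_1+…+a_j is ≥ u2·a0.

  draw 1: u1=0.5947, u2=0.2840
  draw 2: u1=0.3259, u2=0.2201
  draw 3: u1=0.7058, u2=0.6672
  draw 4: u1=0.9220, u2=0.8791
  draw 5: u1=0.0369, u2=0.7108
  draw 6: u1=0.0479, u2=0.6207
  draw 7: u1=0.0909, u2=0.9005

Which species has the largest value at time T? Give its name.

Dominant species at T: D

t=0.000: Z=9 M=3 G=6 D=6
Draw 1: a1=5.022, a2=7.110, a3=8.370, a4=4.077, a5=1.575, a0=26.154; τ=−ln(0.5947)/26.154=0.020 → t=0.020; u2·a0=0.2840·26.154=7.428; a1=5.022 < 7.428 ≤ a1+a2=12.132 → R2 fires; Z=9 M=2 G=6 D=7
Draw 2: a1=5.859, a2=5.530, a3=9.765, a4=2.718, a5=1.575, a0=25.447; τ=−ln(0.3259)/25.447=0.044 → t=0.064; u2·a0=0.2201·25.447=5.601 ≤ a1=5.859 → R1 fires; Z=9 M=2 G=6 D=8
Draw 3: a1=6.696, a2=6.320, a3=11.160, a4=2.718, a5=1.575, a0=28.469; τ=−ln(0.7058)/28.469=0.012 → t=0.076; u2·a0=0.6672·28.469=18.995; a1+a2=13.016 < 18.995 ≤ a1+…+a3=24.176 → R3 fires; Z=8 M=3 G=6 D=9
Draw 4: a1=6.696, a2=10.665, a3=11.160, a4=3.624, a5=1.400, a0=33.545; τ=−ln(0.9220)/33.545=0.002 → t=0.079; u2·a0=0.8791·33.545=29.489; a1+…+a3=28.521 < 29.489 ≤ a1+…+a4=32.145 → R4 fires; Z=7 M=2 G=6 D=11
Draw 5: a1=7.161, a2=8.690, a3=11.935, a4=2.114, a5=1.225, a0=31.125; τ=−ln(0.0369)/31.125=0.106 → t=0.185; u2·a0=0.7108·31.125=22.124; a1+a2=15.851 < 22.124 ≤ a1+…+a3=27.786 → R3 fires; Z=6 M=3 G=6 D=12
Draw 6: a1=6.696, a2=14.220, a3=11.160, a4=2.718, a5=1.050, a0=35.844; τ=−ln(0.0479)/35.844=0.085 → t=0.269; u2·a0=0.6207·35.844=22.248; a1+a2=20.916 < 22.248 ≤ a1+…+a3=32.076 → R3 fires; Z=5 M=4 G=6 D=13
Draw 7: a1=6.045, a2=20.540, a3=10.075, a4=3.020, a5=0.875, a0=40.555; τ=−ln(0.0909)/40.555=0.059 → t=0.329 > T=0.28: stop.
At T=0.28: Z=5 M=4 G=6 D=13; the largest is D.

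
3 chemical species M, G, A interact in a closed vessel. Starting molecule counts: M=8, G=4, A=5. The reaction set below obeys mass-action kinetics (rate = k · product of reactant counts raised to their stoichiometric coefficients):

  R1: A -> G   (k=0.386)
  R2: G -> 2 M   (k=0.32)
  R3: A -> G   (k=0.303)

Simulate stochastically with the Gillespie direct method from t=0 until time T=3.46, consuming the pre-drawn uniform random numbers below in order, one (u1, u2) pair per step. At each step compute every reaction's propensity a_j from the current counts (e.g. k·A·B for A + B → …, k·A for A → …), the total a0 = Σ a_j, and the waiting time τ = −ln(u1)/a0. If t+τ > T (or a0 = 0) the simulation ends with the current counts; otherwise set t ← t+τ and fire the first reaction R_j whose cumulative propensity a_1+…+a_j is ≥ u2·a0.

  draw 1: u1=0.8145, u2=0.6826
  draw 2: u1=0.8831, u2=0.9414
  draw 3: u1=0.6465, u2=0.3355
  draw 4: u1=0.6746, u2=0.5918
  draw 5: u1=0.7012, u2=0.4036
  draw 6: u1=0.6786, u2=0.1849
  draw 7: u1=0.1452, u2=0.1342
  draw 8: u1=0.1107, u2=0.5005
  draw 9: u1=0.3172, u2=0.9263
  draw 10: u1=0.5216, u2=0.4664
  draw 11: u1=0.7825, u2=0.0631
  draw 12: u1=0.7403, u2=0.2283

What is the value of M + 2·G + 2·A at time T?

Check how each reaction changes W = M + 2·G + 2·A (weight of products minus weight of reactants):
R1: A -> G: (2·1) − (2·1) = 2 − 2 = 0
R2: G -> 2 M: (1·2) − (2·1) = 2 − 2 = 0
R3: A -> G: (2·1) − (2·1) = 2 − 2 = 0
Every reaction leaves W unchanged, so W is conserved and no simulation is needed: W(T) = W(0) = 8 + 2·4 + 2·5 = 26

Value at T = 26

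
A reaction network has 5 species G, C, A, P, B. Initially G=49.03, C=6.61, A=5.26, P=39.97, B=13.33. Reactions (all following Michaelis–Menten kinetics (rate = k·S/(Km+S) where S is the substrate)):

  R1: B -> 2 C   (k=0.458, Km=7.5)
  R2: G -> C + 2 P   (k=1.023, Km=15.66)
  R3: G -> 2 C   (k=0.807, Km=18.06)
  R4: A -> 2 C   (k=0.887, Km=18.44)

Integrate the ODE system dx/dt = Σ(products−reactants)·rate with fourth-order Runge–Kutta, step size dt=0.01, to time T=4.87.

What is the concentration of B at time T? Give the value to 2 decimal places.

B at T = 11.93

RK4 with dt=0.01: 487 steps to T=4.87. Trajectory (selected grid times):
t=0.00: G=49.03 C=6.61 A=5.26 P=39.97 B=13.33
t=0.54: G=48.29 C=8.19 A=5.15 P=40.81 B=13.17
t=1.08: G=47.56 C=9.76 A=5.05 P=41.64 B=13.01
t=1.62: G=46.83 C=11.32 A=4.95 P=42.47 B=12.86
t=2.16: G=46.10 C=12.88 A=4.85 P=43.29 B=12.70
t=2.71: G=45.37 C=14.45 A=4.75 P=44.13 B=12.54
t=3.25: G=44.65 C=15.99 A=4.65 P=44.95 B=12.39
t=3.79: G=43.93 C=17.51 A=4.55 P=45.77 B=12.24
t=4.33: G=43.21 C=19.03 A=4.46 P=46.58 B=12.08
t=4.87: G=42.50 C=20.54 A=4.37 P=47.39 B=11.93
Read off B at T=4.87: 11.93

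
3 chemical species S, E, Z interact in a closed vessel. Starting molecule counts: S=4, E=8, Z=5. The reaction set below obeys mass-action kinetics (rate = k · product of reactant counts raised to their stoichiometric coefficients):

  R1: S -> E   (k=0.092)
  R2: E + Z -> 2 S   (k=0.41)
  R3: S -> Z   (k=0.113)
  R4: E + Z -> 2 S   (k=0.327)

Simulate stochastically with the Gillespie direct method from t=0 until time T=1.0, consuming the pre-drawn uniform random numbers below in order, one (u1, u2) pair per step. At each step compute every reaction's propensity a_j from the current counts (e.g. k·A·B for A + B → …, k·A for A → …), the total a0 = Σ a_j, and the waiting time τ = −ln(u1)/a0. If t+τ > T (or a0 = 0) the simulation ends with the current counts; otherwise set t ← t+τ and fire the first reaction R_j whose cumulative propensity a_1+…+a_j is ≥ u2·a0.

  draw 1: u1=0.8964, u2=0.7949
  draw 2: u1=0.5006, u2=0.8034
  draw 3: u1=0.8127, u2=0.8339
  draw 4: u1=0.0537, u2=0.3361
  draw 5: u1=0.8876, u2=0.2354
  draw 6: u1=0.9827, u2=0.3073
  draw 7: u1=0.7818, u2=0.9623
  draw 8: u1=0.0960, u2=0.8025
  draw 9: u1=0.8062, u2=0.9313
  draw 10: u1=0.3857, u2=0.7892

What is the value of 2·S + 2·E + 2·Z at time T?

Check how each reaction changes W = 2·S + 2·E + 2·Z (weight of products minus weight of reactants):
R1: S -> E: (2·1) − (2·1) = 2 − 2 = 0
R2: E + Z -> 2 S: (2·2) − (2·1 + 2·1) = 4 − 4 = 0
R3: S -> Z: (2·1) − (2·1) = 2 − 2 = 0
R4: E + Z -> 2 S: (2·2) − (2·1 + 2·1) = 4 − 4 = 0
Every reaction leaves W unchanged, so W is conserved and no simulation is needed: W(T) = W(0) = 2·4 + 2·8 + 2·5 = 34

Value at T = 34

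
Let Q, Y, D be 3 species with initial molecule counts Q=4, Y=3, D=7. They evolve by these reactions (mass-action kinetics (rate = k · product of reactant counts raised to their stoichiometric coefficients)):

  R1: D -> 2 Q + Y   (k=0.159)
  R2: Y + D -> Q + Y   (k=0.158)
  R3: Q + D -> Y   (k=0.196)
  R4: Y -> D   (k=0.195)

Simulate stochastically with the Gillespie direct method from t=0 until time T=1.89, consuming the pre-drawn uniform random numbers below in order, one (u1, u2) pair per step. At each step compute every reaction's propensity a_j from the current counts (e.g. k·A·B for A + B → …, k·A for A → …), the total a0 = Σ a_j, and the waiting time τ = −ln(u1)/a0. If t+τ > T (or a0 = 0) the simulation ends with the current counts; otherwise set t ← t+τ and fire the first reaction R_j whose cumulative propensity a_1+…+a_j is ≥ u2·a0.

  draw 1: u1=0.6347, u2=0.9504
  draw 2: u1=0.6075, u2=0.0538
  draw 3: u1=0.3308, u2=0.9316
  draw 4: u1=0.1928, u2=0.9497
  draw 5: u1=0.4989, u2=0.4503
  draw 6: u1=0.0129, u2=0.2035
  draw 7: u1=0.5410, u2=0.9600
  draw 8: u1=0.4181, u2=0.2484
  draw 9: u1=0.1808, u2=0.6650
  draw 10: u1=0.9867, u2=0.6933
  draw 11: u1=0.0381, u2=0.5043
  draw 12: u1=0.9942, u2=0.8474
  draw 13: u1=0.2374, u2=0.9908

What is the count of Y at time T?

Y at T = 5

t=0.000: Q=4 Y=3 D=7
Draw 1: a1=1.113, a2=3.318, a3=5.488, a4=0.585, a0=10.504; τ=−ln(0.6347)/10.504=0.043 → t=0.043; u2·a0=0.9504·10.504=9.983; a1+…+a3=9.919 < 9.983 ≤ a1+…+a4=10.504 → R4 fires; Q=4 Y=2 D=8
Draw 2: a1=1.272, a2=2.528, a3=6.272, a4=0.390, a0=10.462; τ=−ln(0.6075)/10.462=0.048 → t=0.091; u2·a0=0.0538·10.462=0.563 ≤ a1=1.272 → R1 fires; Q=6 Y=3 D=7
Draw 3: a1=1.113, a2=3.318, a3=8.232, a4=0.585, a0=13.248; τ=−ln(0.3308)/13.248=0.084 → t=0.174; u2·a0=0.9316·13.248=12.342; a1+a2=4.431 < 12.342 ≤ a1+…+a3=12.663 → R3 fires; Q=5 Y=4 D=6
Draw 4: a1=0.954, a2=3.792, a3=5.880, a4=0.780, a0=11.406; τ=−ln(0.1928)/11.406=0.144 → t=0.319; u2·a0=0.9497·11.406=10.832; a1+…+a3=10.626 < 10.832 ≤ a1+…+a4=11.406 → R4 fires; Q=5 Y=3 D=7
Draw 5: a1=1.113, a2=3.318, a3=6.860, a4=0.585, a0=11.876; τ=−ln(0.4989)/11.876=0.059 → t=0.377; u2·a0=0.4503·11.876=5.348; a1+a2=4.431 < 5.348 ≤ a1+…+a3=11.291 → R3 fires; Q=4 Y=4 D=6
Draw 6: a1=0.954, a2=3.792, a3=4.704, a4=0.780, a0=10.230; τ=−ln(0.0129)/10.230=0.425 → t=0.803; u2·a0=0.2035·10.230=2.082; a1=0.954 < 2.082 ≤ a1+a2=4.746 → R2 fires; Q=5 Y=4 D=5
Draw 7: a1=0.795, a2=3.160, a3=4.900, a4=0.780, a0=9.635; τ=−ln(0.5410)/9.635=0.064 → t=0.866; u2·a0=0.9600·9.635=9.250; a1+…+a3=8.855 < 9.250 ≤ a1+…+a4=9.635 → R4 fires; Q=5 Y=3 D=6
Draw 8: a1=0.954, a2=2.844, a3=5.880, a4=0.585, a0=10.263; τ=−ln(0.4181)/10.263=0.085 → t=0.951; u2·a0=0.2484·10.263=2.549; a1=0.954 < 2.549 ≤ a1+a2=3.798 → R2 fires; Q=6 Y=3 D=5
Draw 9: a1=0.795, a2=2.370, a3=5.880, a4=0.585, a0=9.630; τ=−ln(0.1808)/9.630=0.178 → t=1.129; u2·a0=0.6650·9.630=6.404; a1+a2=3.165 < 6.404 ≤ a1+…+a3=9.045 → R3 fires; Q=5 Y=4 D=4
Draw 10: a1=0.636, a2=2.528, a3=3.920, a4=0.780, a0=7.864; τ=−ln(0.9867)/7.864=0.002 → t=1.131; u2·a0=0.6933·7.864=5.452; a1+a2=3.164 < 5.452 ≤ a1+…+a3=7.084 → R3 fires; Q=4 Y=5 D=3
Draw 11: a1=0.477, a2=2.370, a3=2.352, a4=0.975, a0=6.174; τ=−ln(0.0381)/6.174=0.529 → t=1.660; u2·a0=0.5043·6.174=3.114; a1+a2=2.847 < 3.114 ≤ a1+…+a3=5.199 → R3 fires; Q=3 Y=6 D=2
Draw 12: a1=0.318, a2=1.896, a3=1.176, a4=1.170, a0=4.560; τ=−ln(0.9942)/4.560=0.001 → t=1.661; u2·a0=0.8474·4.560=3.864; a1+…+a3=3.390 < 3.864 ≤ a1+…+a4=4.560 → R4 fires; Q=3 Y=5 D=3
Draw 13: a1=0.477, a2=2.370, a3=1.764, a4=0.975, a0=5.586; τ=−ln(0.2374)/5.586=0.257 → t=1.919 > T=1.89: stop.
Read off Y at T=1.89: 5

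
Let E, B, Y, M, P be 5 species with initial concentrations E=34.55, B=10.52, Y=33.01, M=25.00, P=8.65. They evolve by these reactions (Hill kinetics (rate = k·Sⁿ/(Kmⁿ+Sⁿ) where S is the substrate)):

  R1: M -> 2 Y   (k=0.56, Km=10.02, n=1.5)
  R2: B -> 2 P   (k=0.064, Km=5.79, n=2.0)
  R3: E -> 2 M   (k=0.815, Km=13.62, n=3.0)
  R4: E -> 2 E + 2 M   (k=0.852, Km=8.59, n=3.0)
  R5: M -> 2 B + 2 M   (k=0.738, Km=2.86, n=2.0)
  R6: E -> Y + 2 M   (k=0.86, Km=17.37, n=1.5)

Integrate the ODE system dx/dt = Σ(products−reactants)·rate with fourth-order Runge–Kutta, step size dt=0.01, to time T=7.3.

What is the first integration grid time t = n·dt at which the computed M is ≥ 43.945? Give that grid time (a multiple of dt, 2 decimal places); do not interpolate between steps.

RK4 with dt=0.01: 730 steps to T=7.3. Trajectory (selected grid times):
t=0.00: E=34.55 B=10.52 Y=33.01 M=25.00 P=8.65
t=0.81: E=34.10 B=11.66 Y=34.26 M=28.85 P=8.73
t=1.62: E=33.65 B=12.80 Y=35.54 M=32.67 P=8.82
t=2.43: E=33.20 B=13.95 Y=36.83 M=36.48 P=8.90
t=3.24: E=32.76 B=15.09 Y=38.13 M=40.28 P=8.99
t=4.02: E=32.33 B=16.19 Y=39.40 M=43.91 P=9.08
t=4.03: E=32.33 B=16.21 Y=39.41 M=43.96 P=9.08
t=4.06: E=32.31 B=16.25 Y=39.46 M=44.10 P=9.09
t=4.87: E=31.88 B=17.40 Y=40.78 M=47.86 P=9.18
t=5.68: E=31.45 B=18.54 Y=42.11 M=51.61 P=9.27
t=6.49: E=31.02 B=19.68 Y=43.44 M=55.34 P=9.37
t=7.30: E=30.60 B=20.83 Y=44.78 M=59.06 P=9.46
M(4.02)=43.912 < 43.945 but M(4.03)=43.958 ≥ 43.945, so the first grid time is t=4.03.

Threshold first reached at t = 4.03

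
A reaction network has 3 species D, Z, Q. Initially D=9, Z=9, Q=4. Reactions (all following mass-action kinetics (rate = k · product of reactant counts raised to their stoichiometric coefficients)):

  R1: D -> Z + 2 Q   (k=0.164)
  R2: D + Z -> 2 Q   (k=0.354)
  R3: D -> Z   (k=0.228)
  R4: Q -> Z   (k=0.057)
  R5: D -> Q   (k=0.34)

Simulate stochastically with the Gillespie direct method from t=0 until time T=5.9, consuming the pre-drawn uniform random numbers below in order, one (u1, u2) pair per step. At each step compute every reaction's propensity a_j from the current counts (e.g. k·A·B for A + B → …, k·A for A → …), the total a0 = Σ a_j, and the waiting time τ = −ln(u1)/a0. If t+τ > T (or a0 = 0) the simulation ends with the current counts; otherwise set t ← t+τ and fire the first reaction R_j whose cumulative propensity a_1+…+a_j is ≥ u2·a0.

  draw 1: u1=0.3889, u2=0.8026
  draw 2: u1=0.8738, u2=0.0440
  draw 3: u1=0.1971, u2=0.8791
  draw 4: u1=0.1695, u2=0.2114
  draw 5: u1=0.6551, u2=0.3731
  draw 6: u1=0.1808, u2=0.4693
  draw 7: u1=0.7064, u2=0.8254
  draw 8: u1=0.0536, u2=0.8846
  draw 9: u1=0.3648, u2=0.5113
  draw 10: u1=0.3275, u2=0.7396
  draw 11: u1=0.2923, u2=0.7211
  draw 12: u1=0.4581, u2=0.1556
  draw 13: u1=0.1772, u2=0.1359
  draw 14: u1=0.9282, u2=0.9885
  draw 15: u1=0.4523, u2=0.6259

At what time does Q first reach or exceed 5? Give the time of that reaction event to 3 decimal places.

t=0.000: D=9 Z=9 Q=4
Draw 1: a1=1.476, a2=28.674, a3=2.052, a4=0.228, a5=3.060, a0=35.490; τ=−ln(0.3889)/35.490=0.027 → t=0.027; u2·a0=0.8026·35.490=28.484; a1=1.476 < 28.484 ≤ a1+a2=30.150 → R2 fires; D=8 Z=8 Q=6
Draw 2: a1=1.312, a2=22.656, a3=1.824, a4=0.342, a5=2.720, a0=28.854; τ=−ln(0.8738)/28.854=0.005 → t=0.031; u2·a0=0.0440·28.854=1.270 ≤ a1=1.312 → R1 fires; D=7 Z=9 Q=8
Draw 3: a1=1.148, a2=22.302, a3=1.596, a4=0.456, a5=2.380, a0=27.882; τ=−ln(0.1971)/27.882=0.058 → t=0.090; u2·a0=0.8791·27.882=24.511; a1+a2=23.450 < 24.511 ≤ a1+…+a3=25.046 → R3 fires; D=6 Z=10 Q=8
Draw 4: a1=0.984, a2=21.240, a3=1.368, a4=0.456, a5=2.040, a0=26.088; τ=−ln(0.1695)/26.088=0.068 → t=0.158; u2·a0=0.2114·26.088=5.515; a1=0.984 < 5.515 ≤ a1+a2=22.224 → R2 fires; D=5 Z=9 Q=10
Draw 5: a1=0.820, a2=15.930, a3=1.140, a4=0.570, a5=1.700, a0=20.160; τ=−ln(0.6551)/20.160=0.021 → t=0.179; u2·a0=0.3731·20.160=7.522; a1=0.820 < 7.522 ≤ a1+a2=16.750 → R2 fires; D=4 Z=8 Q=12
Draw 6: a1=0.656, a2=11.328, a3=0.912, a4=0.684, a5=1.360, a0=14.940; τ=−ln(0.1808)/14.940=0.114 → t=0.293; u2·a0=0.4693·14.940=7.011; a1=0.656 < 7.011 ≤ a1+a2=11.984 → R2 fires; D=3 Z=7 Q=14
Draw 7: a1=0.492, a2=7.434, a3=0.684, a4=0.798, a5=1.020, a0=10.428; τ=−ln(0.7064)/10.428=0.033 → t=0.326; u2·a0=0.8254·10.428=8.607; a1+a2=7.926 < 8.607 ≤ a1+…+a3=8.610 → R3 fires; D=2 Z=8 Q=14
Draw 8: a1=0.328, a2=5.664, a3=0.456, a4=0.798, a5=0.680, a0=7.926; τ=−ln(0.0536)/7.926=0.369 → t=0.696; u2·a0=0.8846·7.926=7.011; a1+…+a3=6.448 < 7.011 ≤ a1+…+a4=7.246 → R4 fires; D=2 Z=9 Q=13
Draw 9: a1=0.328, a2=6.372, a3=0.456, a4=0.741, a5=0.680, a0=8.577; τ=−ln(0.3648)/8.577=0.118 → t=0.813; u2·a0=0.5113·8.577=4.385; a1=0.328 < 4.385 ≤ a1+a2=6.700 → R2 fires; D=1 Z=8 Q=15
Draw 10: a1=0.164, a2=2.832, a3=0.228, a4=0.855, a5=0.340, a0=4.419; τ=−ln(0.3275)/4.419=0.253 → t=1.066; u2·a0=0.7396·4.419=3.268; a1+…+a3=3.224 < 3.268 ≤ a1+…+a4=4.079 → R4 fires; D=1 Z=9 Q=14
Draw 11: a1=0.164, a2=3.186, a3=0.228, a4=0.798, a5=0.340, a0=4.716; τ=−ln(0.2923)/4.716=0.261 → t=1.327; u2·a0=0.7211·4.716=3.401; a1+a2=3.350 < 3.401 ≤ a1+…+a3=3.578 → R3 fires; D=0 Z=10 Q=14
Draw 12: a1=0.000, a2=0.000, a3=0.000, a4=0.798, a5=0.000, a0=0.798; τ=−ln(0.4581)/0.798=0.978 → t=2.305; u2·a0=0.1556·0.798=0.124; a1+…+a3=0.000 < 0.124 ≤ a1+…+a4=0.798 → R4 fires; D=0 Z=11 Q=13
Draw 13: a1=0.000, a2=0.000, a3=0.000, a4=0.741, a5=0.000, a0=0.741; τ=−ln(0.1772)/0.741=2.335 → t=4.640; u2·a0=0.1359·0.741=0.101; a1+…+a3=0.000 < 0.101 ≤ a1+…+a4=0.741 → R4 fires; D=0 Z=12 Q=12
Draw 14: a1=0.000, a2=0.000, a3=0.000, a4=0.684, a5=0.000, a0=0.684; τ=−ln(0.9282)/0.684=0.109 → t=4.749; u2·a0=0.9885·0.684=0.676; a1+…+a3=0.000 < 0.676 ≤ a1+…+a4=0.684 → R4 fires; D=0 Z=13 Q=11
Draw 15: a1=0.000, a2=0.000, a3=0.000, a4=0.627, a5=0.000, a0=0.627; τ=−ln(0.4523)/0.627=1.265 → t=6.014 > T=5.9: stop.
Q first becomes ≥ 5 when it reaches 6 at the event at t=0.027.

Threshold first reached at t = 0.027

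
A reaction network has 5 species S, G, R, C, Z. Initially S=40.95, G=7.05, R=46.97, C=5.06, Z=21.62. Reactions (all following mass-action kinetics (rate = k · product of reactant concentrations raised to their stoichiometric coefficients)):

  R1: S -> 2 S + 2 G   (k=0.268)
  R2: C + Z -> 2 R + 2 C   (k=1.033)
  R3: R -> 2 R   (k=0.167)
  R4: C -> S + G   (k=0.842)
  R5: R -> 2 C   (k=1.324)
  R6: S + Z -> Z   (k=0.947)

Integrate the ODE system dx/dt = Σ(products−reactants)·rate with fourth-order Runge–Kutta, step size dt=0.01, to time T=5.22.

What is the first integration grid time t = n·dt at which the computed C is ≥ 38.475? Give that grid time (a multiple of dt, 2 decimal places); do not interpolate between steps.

Threshold first reached at t = 0.10

RK4 with dt=0.01: 522 steps to T=5.22. Trajectory (selected grid times):
t=0.00: S=40.95 G=7.05 R=46.97 C=5.06 Z=21.62
t=0.09: S=15.79 G=9.69 R=77.25 C=36.77 Z=3.23
t=0.10: S=15.76 G=10.10 R=78.46 C=39.56 Z=2.18
t=0.58: S=48.17 G=47.04 R=47.59 C=93.01 Z=0.00
t=1.16: S=108.37 G=119.27 R=24.33 C=98.07 Z=0.00
t=1.74: S=174.48 G=207.34 R=12.43 C=81.13 Z=0.00
t=2.32: S=241.35 G=306.51 R=6.36 C=60.49 Z=0.00
t=2.90: S=309.11 G=417.04 R=3.25 C=42.60 Z=0.00
t=3.48: S=379.90 G=541.32 R=1.66 C=28.94 Z=0.00
t=4.06: S=456.42 G=682.74 R=0.85 C=19.19 Z=0.00
t=4.64: S=541.47 G=845.23 R=0.43 C=12.51 Z=0.00
t=5.22: S=637.91 G=1033.16 R=0.22 C=8.05 Z=0.00
C(0.09)=36.766 < 38.475 but C(0.10)=39.561 ≥ 38.475, so the first grid time is t=0.10.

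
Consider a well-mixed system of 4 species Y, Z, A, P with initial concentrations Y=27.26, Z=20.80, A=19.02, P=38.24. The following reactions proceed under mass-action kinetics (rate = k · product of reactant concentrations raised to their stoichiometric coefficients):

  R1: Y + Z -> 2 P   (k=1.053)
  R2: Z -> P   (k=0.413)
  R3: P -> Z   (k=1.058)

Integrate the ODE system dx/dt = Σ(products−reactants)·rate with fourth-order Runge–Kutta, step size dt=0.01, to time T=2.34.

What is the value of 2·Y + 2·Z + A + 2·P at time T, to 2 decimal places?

Value at T = 191.62

Check how each reaction changes W = 2·Y + 2·Z + A + 2·P (weight of products minus weight of reactants):
R1: Y + Z -> 2 P: (2·2) − (2·1 + 2·1) = 4 − 4 = 0
R2: Z -> P: (2·1) − (2·1) = 2 − 2 = 0
R3: P -> Z: (2·1) − (2·1) = 2 − 2 = 0
Every reaction leaves W unchanged, so W is conserved and no simulation is needed: W(T) = W(0) = 2·27.26 + 2·20.80 + 19.02 + 2·38.24 = 191.62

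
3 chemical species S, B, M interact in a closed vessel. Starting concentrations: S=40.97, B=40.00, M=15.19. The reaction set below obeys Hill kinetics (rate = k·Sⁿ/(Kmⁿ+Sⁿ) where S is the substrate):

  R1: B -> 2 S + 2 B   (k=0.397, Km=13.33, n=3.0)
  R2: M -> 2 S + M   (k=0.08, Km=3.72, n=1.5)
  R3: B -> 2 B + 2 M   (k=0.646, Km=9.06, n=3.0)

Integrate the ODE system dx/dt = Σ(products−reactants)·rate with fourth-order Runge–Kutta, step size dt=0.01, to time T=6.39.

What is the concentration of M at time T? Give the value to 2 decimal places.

RK4 with dt=0.01: 639 steps to T=6.39. Trajectory (selected grid times):
t=0.00: S=40.97 B=40.00 M=15.19
t=0.71: S=41.62 B=40.73 M=16.10
t=1.42: S=42.26 B=41.45 M=17.00
t=2.13: S=42.91 B=42.18 M=17.91
t=2.84: S=43.56 B=42.91 M=18.82
t=3.55: S=44.22 B=43.64 M=19.73
t=4.26: S=44.87 B=44.36 M=20.64
t=4.97: S=45.53 B=45.09 M=21.55
t=5.68: S=46.18 B=45.82 M=22.46
t=6.39: S=46.84 B=46.55 M=23.37
Read off M at T=6.39: 23.37

M at T = 23.37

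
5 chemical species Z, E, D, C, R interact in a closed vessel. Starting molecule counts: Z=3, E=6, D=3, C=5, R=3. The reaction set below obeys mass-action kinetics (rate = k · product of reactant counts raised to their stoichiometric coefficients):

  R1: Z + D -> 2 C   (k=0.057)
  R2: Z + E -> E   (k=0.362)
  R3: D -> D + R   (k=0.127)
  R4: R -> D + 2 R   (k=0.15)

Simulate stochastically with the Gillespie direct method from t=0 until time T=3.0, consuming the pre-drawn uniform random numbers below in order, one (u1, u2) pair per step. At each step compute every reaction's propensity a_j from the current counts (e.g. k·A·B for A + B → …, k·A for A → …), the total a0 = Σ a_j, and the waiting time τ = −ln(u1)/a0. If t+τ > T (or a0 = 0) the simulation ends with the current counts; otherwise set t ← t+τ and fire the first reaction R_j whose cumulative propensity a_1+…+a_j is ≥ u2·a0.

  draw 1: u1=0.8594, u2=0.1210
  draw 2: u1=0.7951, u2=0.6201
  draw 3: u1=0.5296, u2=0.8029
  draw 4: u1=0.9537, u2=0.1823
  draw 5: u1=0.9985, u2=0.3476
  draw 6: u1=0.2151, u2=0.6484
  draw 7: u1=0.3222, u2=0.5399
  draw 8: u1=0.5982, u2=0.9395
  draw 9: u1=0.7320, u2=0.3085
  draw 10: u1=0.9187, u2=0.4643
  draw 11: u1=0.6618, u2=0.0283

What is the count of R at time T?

t=0.000: Z=3 E=6 D=3 C=5 R=3
Draw 1: a1=0.513, a2=6.516, a3=0.381, a4=0.450, a0=7.860; τ=−ln(0.8594)/7.860=0.019 → t=0.019; u2·a0=0.1210·7.860=0.951; a1=0.513 < 0.951 ≤ a1+a2=7.029 → R2 fires; Z=2 E=6 D=3 C=5 R=3
Draw 2: a1=0.342, a2=4.344, a3=0.381, a4=0.450, a0=5.517; τ=−ln(0.7951)/5.517=0.042 → t=0.061; u2·a0=0.6201·5.517=3.421; a1=0.342 < 3.421 ≤ a1+a2=4.686 → R2 fires; Z=1 E=6 D=3 C=5 R=3
Draw 3: a1=0.171, a2=2.172, a3=0.381, a4=0.450, a0=3.174; τ=−ln(0.5296)/3.174=0.200 → t=0.261; u2·a0=0.8029·3.174=2.548; a1+a2=2.343 < 2.548 ≤ a1+…+a3=2.724 → R3 fires; Z=1 E=6 D=3 C=5 R=4
Draw 4: a1=0.171, a2=2.172, a3=0.381, a4=0.600, a0=3.324; τ=−ln(0.9537)/3.324=0.014 → t=0.275; u2·a0=0.1823·3.324=0.606; a1=0.171 < 0.606 ≤ a1+a2=2.343 → R2 fires; Z=0 E=6 D=3 C=5 R=4
Draw 5: a1=0.000, a2=0.000, a3=0.381, a4=0.600, a0=0.981; τ=−ln(0.9985)/0.981=0.002 → t=0.277; u2·a0=0.3476·0.981=0.341; a1+a2=0.000 < 0.341 ≤ a1+…+a3=0.381 → R3 fires; Z=0 E=6 D=3 C=5 R=5
Draw 6: a1=0.000, a2=0.000, a3=0.381, a4=0.750, a0=1.131; τ=−ln(0.2151)/1.131=1.359 → t=1.636; u2·a0=0.6484·1.131=0.733; a1+…+a3=0.381 < 0.733 ≤ a1+…+a4=1.131 → R4 fires; Z=0 E=6 D=4 C=5 R=6
Draw 7: a1=0.000, a2=0.000, a3=0.508, a4=0.900, a0=1.408; τ=−ln(0.3222)/1.408=0.804 → t=2.440; u2·a0=0.5399·1.408=0.760; a1+…+a3=0.508 < 0.760 ≤ a1+…+a4=1.408 → R4 fires; Z=0 E=6 D=5 C=5 R=7
Draw 8: a1=0.000, a2=0.000, a3=0.635, a4=1.050, a0=1.685; τ=−ln(0.5982)/1.685=0.305 → t=2.745; u2·a0=0.9395·1.685=1.583; a1+…+a3=0.635 < 1.583 ≤ a1+…+a4=1.685 → R4 fires; Z=0 E=6 D=6 C=5 R=8
Draw 9: a1=0.000, a2=0.000, a3=0.762, a4=1.200, a0=1.962; τ=−ln(0.7320)/1.962=0.159 → t=2.904; u2·a0=0.3085·1.962=0.605; a1+a2=0.000 < 0.605 ≤ a1+…+a3=0.762 → R3 fires; Z=0 E=6 D=6 C=5 R=9
Draw 10: a1=0.000, a2=0.000, a3=0.762, a4=1.350, a0=2.112; τ=−ln(0.9187)/2.112=0.040 → t=2.944; u2·a0=0.4643·2.112=0.981; a1+…+a3=0.762 < 0.981 ≤ a1+…+a4=2.112 → R4 fires; Z=0 E=6 D=7 C=5 R=10
Draw 11: a1=0.000, a2=0.000, a3=0.889, a4=1.500, a0=2.389; τ=−ln(0.6618)/2.389=0.173 → t=3.117 > T=3.0: stop.
Read off R at T=3.0: 10

R at T = 10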